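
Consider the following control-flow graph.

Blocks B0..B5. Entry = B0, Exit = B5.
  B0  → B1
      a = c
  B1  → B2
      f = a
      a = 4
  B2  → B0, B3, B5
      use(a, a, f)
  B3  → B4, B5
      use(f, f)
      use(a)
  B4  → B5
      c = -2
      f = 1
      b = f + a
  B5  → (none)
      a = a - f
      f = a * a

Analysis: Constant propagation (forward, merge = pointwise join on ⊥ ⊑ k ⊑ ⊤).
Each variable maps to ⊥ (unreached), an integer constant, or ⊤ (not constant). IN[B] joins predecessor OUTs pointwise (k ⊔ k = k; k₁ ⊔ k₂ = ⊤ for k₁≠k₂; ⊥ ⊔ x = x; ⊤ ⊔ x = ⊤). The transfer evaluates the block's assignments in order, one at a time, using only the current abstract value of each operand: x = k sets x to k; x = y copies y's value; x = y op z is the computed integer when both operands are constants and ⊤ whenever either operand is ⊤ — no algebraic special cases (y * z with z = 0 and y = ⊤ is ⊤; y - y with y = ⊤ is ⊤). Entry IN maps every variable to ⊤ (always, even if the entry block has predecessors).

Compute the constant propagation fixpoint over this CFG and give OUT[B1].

Converged values:
  B0:  IN=(all ⊤)  OUT=(all ⊤)
  B1:  IN=(all ⊤)  OUT={a:4; rest ⊤}
  B2:  IN={a:4; rest ⊤}  OUT={a:4; rest ⊤}
  B3:  IN={a:4; rest ⊤}  OUT={a:4; rest ⊤}
  B4:  IN={a:4; rest ⊤}  OUT={a:4, b:5, c:-2, f:1; rest ⊤}
  B5:  IN={a:4; rest ⊤}  OUT=(all ⊤)

Merge at B1: IN[B1] = OUT[B0] = {a: ⊤, b: ⊤, c: ⊤, d: ⊤, e: ⊤, f: ⊤}
Applying B1's transfer function to that IN value gives OUT[B1] (row B1 above).

Answer: {a: 4, b: ⊤, c: ⊤, d: ⊤, e: ⊤, f: ⊤}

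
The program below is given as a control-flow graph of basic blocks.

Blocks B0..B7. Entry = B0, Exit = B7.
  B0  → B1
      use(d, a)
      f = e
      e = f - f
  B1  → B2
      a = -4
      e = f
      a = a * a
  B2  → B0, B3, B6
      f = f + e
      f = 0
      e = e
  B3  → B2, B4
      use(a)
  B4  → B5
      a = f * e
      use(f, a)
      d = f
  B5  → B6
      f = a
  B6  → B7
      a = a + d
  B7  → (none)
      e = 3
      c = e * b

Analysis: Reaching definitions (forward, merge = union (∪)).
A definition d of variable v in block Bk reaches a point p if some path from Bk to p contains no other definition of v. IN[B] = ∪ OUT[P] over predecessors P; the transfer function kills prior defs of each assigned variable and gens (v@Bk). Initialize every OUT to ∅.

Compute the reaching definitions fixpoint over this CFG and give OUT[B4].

Converged values:
  B0:   IN={a@B1, e@B2, f@B2}   OUT={a@B1, e@B0, f@B0}
  B1:   IN={a@B1, e@B0, f@B0}   OUT={a@B1, e@B1, f@B0}
  B2:   IN={a@B1, e@B1, e@B2, f@B0, f@B2}   OUT={a@B1, e@B2, f@B2}
  B3:   IN={a@B1, e@B2, f@B2}   OUT={a@B1, e@B2, f@B2}
  B4:   IN={a@B1, e@B2, f@B2}   OUT={a@B4, d@B4, e@B2, f@B2}
  B5:   IN={a@B4, d@B4, e@B2, f@B2}   OUT={a@B4, d@B4, e@B2, f@B5}
  B6:   IN={a@B1, a@B4, d@B4, e@B2, f@B2, f@B5}   OUT={a@B6, d@B4, e@B2, f@B2, f@B5}
  B7:   IN={a@B6, d@B4, e@B2, f@B2, f@B5}   OUT={a@B6, c@B7, d@B4, e@B7, f@B2, f@B5}

Merge at B4: IN[B4] = OUT[B3] = {a@B1, e@B2, f@B2}
Applying B4's transfer function to that IN value gives OUT[B4] (row B4 above).

Answer: {a@B4, d@B4, e@B2, f@B2}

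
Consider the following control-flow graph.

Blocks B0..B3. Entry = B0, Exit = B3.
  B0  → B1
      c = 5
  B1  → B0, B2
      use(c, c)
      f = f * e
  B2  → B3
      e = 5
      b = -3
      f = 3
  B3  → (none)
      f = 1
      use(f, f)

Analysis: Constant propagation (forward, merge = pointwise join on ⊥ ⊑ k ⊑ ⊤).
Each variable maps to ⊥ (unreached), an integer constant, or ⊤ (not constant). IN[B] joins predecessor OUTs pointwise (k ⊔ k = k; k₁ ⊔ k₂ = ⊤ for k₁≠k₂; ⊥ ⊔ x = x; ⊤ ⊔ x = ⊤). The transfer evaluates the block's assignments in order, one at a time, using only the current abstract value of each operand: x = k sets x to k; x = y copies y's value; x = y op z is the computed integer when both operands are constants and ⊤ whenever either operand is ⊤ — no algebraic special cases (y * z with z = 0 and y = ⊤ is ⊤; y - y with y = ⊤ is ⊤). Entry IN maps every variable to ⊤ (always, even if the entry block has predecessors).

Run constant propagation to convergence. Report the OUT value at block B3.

Answer: {a: ⊤, b: -3, c: 5, d: ⊤, e: 5, f: 1}

Trace:
Per-block solution:
  B0:   IN=(all ⊤)   OUT={c:5; rest ⊤}
  B1:   IN={c:5; rest ⊤}   OUT={c:5; rest ⊤}
  B2:   IN={c:5; rest ⊤}   OUT={b:-3, c:5, e:5, f:3; rest ⊤}
  B3:   IN={b:-3, c:5, e:5, f:3; rest ⊤}   OUT={b:-3, c:5, e:5, f:1; rest ⊤}

Merge at B3: IN[B3] = OUT[B2] = {a: ⊤, b: -3, c: 5, d: ⊤, e: 5, f: 3}
Applying B3's transfer function to that IN value gives OUT[B3] (row B3 above).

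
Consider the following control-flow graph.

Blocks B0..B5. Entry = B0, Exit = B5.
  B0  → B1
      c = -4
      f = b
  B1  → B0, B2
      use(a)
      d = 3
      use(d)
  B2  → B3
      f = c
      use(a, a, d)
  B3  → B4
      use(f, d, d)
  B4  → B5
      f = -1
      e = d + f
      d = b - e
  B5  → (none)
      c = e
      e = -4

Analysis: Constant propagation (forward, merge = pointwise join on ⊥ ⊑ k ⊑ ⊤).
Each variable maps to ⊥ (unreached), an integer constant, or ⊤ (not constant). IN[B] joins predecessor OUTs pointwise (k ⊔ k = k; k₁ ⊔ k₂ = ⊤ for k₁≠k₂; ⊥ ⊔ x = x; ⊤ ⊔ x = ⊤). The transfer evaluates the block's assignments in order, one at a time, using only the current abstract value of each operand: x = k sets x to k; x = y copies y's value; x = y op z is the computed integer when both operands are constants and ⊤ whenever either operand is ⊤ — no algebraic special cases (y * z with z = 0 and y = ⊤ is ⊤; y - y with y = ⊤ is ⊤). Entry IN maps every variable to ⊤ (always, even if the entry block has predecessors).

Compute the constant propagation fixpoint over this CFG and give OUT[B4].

Answer: {a: ⊤, b: ⊤, c: -4, d: ⊤, e: 2, f: -1}

Working:
Fixpoint table:
  B0:   IN=(all ⊤)   OUT={c:-4; rest ⊤}
  B1:   IN={c:-4; rest ⊤}   OUT={c:-4, d:3; rest ⊤}
  B2:   IN={c:-4, d:3; rest ⊤}   OUT={c:-4, d:3, f:-4; rest ⊤}
  B3:   IN={c:-4, d:3, f:-4; rest ⊤}   OUT={c:-4, d:3, f:-4; rest ⊤}
  B4:   IN={c:-4, d:3, f:-4; rest ⊤}   OUT={c:-4, e:2, f:-1; rest ⊤}
  B5:   IN={c:-4, e:2, f:-1; rest ⊤}   OUT={c:2, e:-4, f:-1; rest ⊤}

Merge at B4: IN[B4] = OUT[B3] = {a: ⊤, b: ⊤, c: -4, d: 3, e: ⊤, f: -4}
Applying B4's transfer function to that IN value gives OUT[B4] (row B4 above).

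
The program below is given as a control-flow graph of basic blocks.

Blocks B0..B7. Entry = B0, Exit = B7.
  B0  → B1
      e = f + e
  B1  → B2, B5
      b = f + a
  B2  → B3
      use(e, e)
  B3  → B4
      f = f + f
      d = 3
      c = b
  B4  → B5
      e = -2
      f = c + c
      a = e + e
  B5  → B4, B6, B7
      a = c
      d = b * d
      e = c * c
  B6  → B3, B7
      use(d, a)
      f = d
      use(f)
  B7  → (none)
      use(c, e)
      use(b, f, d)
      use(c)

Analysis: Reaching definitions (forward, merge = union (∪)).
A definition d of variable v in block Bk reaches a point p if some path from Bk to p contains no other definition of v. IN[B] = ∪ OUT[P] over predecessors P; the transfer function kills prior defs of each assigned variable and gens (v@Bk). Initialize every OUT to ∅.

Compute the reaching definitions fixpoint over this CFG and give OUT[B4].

Converged values:
  B0:  IN={}  OUT={e@B0}
  B1:  IN={e@B0}  OUT={b@B1, e@B0}
  B2:  IN={b@B1, e@B0}  OUT={b@B1, e@B0}
  B3:  IN={a@B5, b@B1, c@B3, d@B5, e@B0, e@B5, f@B6}  OUT={a@B5, b@B1, c@B3, d@B3, e@B0, e@B5, f@B3}
  B4:  IN={a@B5, b@B1, c@B3, d@B3, d@B5, e@B0, e@B5, f@B3, f@B4}  OUT={a@B4, b@B1, c@B3, d@B3, d@B5, e@B4, f@B4}
  B5:  IN={a@B4, b@B1, c@B3, d@B3, d@B5, e@B0, e@B4, f@B4}  OUT={a@B5, b@B1, c@B3, d@B5, e@B5, f@B4}
  B6:  IN={a@B5, b@B1, c@B3, d@B5, e@B5, f@B4}  OUT={a@B5, b@B1, c@B3, d@B5, e@B5, f@B6}
  B7:  IN={a@B5, b@B1, c@B3, d@B5, e@B5, f@B4, f@B6}  OUT={a@B5, b@B1, c@B3, d@B5, e@B5, f@B4, f@B6}

Merge at B4: IN[B4] = OUT[B3] ⊔ OUT[B5] = {a@B5, b@B1, c@B3, d@B3, d@B5, e@B0, e@B5, f@B3, f@B4}
Applying B4's transfer function to that IN value gives OUT[B4] (row B4 above).

Answer: {a@B4, b@B1, c@B3, d@B3, d@B5, e@B4, f@B4}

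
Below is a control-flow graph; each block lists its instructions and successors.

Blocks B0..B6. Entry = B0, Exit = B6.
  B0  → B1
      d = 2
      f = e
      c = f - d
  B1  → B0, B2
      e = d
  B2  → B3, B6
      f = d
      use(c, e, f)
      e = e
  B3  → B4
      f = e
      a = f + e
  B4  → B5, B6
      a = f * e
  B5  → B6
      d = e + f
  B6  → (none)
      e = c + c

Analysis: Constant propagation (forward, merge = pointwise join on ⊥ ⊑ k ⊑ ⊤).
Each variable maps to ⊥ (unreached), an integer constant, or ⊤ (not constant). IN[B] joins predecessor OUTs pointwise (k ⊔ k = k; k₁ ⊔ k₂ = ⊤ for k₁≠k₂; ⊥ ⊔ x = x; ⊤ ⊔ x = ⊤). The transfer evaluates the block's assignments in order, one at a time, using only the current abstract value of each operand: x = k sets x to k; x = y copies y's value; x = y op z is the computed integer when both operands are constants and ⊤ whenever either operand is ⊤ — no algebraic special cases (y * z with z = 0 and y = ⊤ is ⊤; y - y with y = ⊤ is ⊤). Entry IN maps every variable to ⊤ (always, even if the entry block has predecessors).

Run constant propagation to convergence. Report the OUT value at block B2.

Converged values:
  B0: | IN=(all ⊤) | OUT={d:2; rest ⊤}
  B1: | IN={d:2; rest ⊤} | OUT={d:2, e:2; rest ⊤}
  B2: | IN={d:2, e:2; rest ⊤} | OUT={d:2, e:2, f:2; rest ⊤}
  B3: | IN={d:2, e:2, f:2; rest ⊤} | OUT={a:4, d:2, e:2, f:2; rest ⊤}
  B4: | IN={a:4, d:2, e:2, f:2; rest ⊤} | OUT={a:4, d:2, e:2, f:2; rest ⊤}
  B5: | IN={a:4, d:2, e:2, f:2; rest ⊤} | OUT={a:4, d:4, e:2, f:2; rest ⊤}
  B6: | IN={e:2, f:2; rest ⊤} | OUT={f:2; rest ⊤}

Merge at B2: IN[B2] = OUT[B1] = {a: ⊤, b: ⊤, c: ⊤, d: 2, e: 2, f: ⊤}
Applying B2's transfer function to that IN value gives OUT[B2] (row B2 above).

Answer: {a: ⊤, b: ⊤, c: ⊤, d: 2, e: 2, f: 2}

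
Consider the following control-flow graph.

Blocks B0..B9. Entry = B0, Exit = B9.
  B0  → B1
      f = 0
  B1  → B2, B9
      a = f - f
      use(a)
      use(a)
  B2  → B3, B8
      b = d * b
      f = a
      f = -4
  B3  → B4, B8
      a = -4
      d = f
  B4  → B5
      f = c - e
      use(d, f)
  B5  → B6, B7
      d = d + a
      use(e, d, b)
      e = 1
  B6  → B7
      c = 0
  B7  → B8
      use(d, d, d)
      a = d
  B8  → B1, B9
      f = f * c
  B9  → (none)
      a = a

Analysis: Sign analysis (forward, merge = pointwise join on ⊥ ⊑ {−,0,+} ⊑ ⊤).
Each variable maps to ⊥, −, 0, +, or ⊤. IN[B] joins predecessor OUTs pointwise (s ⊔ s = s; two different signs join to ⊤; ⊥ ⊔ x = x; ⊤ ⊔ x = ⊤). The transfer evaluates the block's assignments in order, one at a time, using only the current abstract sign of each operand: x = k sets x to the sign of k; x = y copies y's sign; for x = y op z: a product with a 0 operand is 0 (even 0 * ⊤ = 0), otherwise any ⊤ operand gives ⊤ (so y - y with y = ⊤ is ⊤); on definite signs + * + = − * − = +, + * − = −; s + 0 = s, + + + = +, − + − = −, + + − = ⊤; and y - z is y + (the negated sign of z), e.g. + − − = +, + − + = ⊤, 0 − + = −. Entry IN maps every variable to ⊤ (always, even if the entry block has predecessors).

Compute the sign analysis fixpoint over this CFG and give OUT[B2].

Per-block solution:
  B0:   IN=(all ⊤)   OUT={f:0; rest ⊤}
  B1:   IN=(all ⊤)   OUT=(all ⊤)
  B2:   IN=(all ⊤)   OUT={f:-; rest ⊤}
  B3:   IN={f:-; rest ⊤}   OUT={a:-, d:-, f:-; rest ⊤}
  B4:   IN={a:-, d:-, f:-; rest ⊤}   OUT={a:-, d:-; rest ⊤}
  B5:   IN={a:-, d:-; rest ⊤}   OUT={a:-, d:-, e:+; rest ⊤}
  B6:   IN={a:-, d:-, e:+; rest ⊤}   OUT={a:-, c:0, d:-, e:+; rest ⊤}
  B7:   IN={a:-, d:-, e:+; rest ⊤}   OUT={a:-, d:-, e:+; rest ⊤}
  B8:   IN=(all ⊤)   OUT=(all ⊤)
  B9:   IN=(all ⊤)   OUT=(all ⊤)

Merge at B2: IN[B2] = OUT[B1] = {a: ⊤, b: ⊤, c: ⊤, d: ⊤, e: ⊤, f: ⊤}
Applying B2's transfer function to that IN value gives OUT[B2] (row B2 above).

Answer: {a: ⊤, b: ⊤, c: ⊤, d: ⊤, e: ⊤, f: -}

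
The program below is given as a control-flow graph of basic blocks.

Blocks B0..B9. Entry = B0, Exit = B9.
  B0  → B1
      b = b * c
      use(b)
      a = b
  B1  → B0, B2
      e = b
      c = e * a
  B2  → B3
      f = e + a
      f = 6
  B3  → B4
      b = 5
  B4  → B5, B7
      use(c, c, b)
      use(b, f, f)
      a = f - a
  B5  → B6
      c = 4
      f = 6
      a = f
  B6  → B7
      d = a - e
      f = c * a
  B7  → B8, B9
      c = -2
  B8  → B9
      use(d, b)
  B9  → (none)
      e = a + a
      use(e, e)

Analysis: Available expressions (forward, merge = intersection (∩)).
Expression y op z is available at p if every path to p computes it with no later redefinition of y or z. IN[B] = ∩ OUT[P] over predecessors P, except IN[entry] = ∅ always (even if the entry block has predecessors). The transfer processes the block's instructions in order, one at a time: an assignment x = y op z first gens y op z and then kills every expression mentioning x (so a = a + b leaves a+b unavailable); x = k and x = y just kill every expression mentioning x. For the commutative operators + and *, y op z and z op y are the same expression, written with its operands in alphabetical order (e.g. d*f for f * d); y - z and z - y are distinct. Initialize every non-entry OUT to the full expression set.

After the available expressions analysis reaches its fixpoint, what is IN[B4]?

Answer: {a*e, a+e}

Trace:
Converged values:
  B0: | IN={} | OUT={}
  B1: | IN={} | OUT={a*e}
  B2: | IN={a*e} | OUT={a*e, a+e}
  B3: | IN={a*e, a+e} | OUT={a*e, a+e}
  B4: | IN={a*e, a+e} | OUT={}
  B5: | IN={} | OUT={}
  B6: | IN={} | OUT={a*c, a-e}
  B7: | IN={} | OUT={}
  B8: | IN={} | OUT={}
  B9: | IN={} | OUT={a+a}

Merge at B4: IN[B4] = OUT[B3] = {a*e, a+e}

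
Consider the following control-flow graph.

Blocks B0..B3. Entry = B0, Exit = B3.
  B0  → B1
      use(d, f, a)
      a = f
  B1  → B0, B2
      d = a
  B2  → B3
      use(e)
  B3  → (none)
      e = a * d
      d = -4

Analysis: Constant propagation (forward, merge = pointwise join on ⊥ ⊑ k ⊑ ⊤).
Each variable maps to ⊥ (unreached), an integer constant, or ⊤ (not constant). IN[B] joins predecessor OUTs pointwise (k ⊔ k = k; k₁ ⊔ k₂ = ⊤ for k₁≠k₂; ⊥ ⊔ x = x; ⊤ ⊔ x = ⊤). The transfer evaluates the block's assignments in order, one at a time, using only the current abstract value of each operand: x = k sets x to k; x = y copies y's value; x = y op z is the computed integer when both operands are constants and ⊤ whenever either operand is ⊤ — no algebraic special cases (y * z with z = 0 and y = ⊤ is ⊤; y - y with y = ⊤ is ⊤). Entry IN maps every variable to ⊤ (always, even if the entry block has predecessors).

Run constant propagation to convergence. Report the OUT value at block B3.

Converged values:
  B0: | IN=(all ⊤) | OUT=(all ⊤)
  B1: | IN=(all ⊤) | OUT=(all ⊤)
  B2: | IN=(all ⊤) | OUT=(all ⊤)
  B3: | IN=(all ⊤) | OUT={d:-4; rest ⊤}

Merge at B3: IN[B3] = OUT[B2] = {a: ⊤, b: ⊤, c: ⊤, d: ⊤, e: ⊤, f: ⊤}
Applying B3's transfer function to that IN value gives OUT[B3] (row B3 above).

Answer: {a: ⊤, b: ⊤, c: ⊤, d: -4, e: ⊤, f: ⊤}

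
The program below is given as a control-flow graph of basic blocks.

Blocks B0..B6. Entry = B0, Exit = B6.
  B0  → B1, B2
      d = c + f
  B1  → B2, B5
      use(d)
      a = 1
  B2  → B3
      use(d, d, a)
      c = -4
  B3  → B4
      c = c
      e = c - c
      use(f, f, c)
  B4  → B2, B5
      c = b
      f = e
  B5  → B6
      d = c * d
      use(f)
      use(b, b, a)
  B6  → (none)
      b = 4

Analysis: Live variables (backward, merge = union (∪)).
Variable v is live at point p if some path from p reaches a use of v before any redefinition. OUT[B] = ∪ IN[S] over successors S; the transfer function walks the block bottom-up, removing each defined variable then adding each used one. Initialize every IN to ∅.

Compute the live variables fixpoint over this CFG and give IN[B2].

Answer: {a, b, d, f}

Trace:
Converged values:
  B0:   IN={a, b, c, f}   OUT={a, b, c, d, f}
  B1:   IN={b, c, d, f}   OUT={a, b, c, d, f}
  B2:   IN={a, b, d, f}   OUT={a, b, c, d, f}
  B3:   IN={a, b, c, d, f}   OUT={a, b, d, e}
  B4:   IN={a, b, d, e}   OUT={a, b, c, d, f}
  B5:   IN={a, b, c, d, f}   OUT={}
  B6:   IN={}   OUT={}

Merge at B2: OUT[B2] = IN[B3] = {a, b, c, d, f}
Applying B2's transfer function to that OUT value gives IN[B2] (row B2 above).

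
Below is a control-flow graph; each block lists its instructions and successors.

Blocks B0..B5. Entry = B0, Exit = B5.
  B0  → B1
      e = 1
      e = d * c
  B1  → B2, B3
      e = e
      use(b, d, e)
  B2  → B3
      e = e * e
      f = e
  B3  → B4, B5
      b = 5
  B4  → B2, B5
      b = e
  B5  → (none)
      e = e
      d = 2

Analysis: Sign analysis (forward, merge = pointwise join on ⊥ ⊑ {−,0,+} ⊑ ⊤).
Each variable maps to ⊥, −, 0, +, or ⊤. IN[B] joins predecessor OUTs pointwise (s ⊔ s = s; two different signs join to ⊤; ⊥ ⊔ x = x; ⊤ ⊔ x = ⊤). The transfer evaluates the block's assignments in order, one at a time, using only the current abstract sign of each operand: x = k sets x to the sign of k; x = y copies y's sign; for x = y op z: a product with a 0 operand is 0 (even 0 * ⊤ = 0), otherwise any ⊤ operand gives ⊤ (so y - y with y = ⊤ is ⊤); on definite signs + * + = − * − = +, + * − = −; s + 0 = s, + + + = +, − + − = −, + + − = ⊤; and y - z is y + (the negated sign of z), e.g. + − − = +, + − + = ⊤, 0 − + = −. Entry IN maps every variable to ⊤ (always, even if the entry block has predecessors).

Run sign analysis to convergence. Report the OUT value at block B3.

Per-block solution:
  B0:   IN=(all ⊤)   OUT=(all ⊤)
  B1:   IN=(all ⊤)   OUT=(all ⊤)
  B2:   IN=(all ⊤)   OUT=(all ⊤)
  B3:   IN=(all ⊤)   OUT={b:+; rest ⊤}
  B4:   IN={b:+; rest ⊤}   OUT=(all ⊤)
  B5:   IN=(all ⊤)   OUT={d:+; rest ⊤}

Merge at B3: IN[B3] = OUT[B1] ⊔ OUT[B2] = {a: ⊤, b: ⊤, c: ⊤, d: ⊤, e: ⊤, f: ⊤}
Applying B3's transfer function to that IN value gives OUT[B3] (row B3 above).

Answer: {a: ⊤, b: +, c: ⊤, d: ⊤, e: ⊤, f: ⊤}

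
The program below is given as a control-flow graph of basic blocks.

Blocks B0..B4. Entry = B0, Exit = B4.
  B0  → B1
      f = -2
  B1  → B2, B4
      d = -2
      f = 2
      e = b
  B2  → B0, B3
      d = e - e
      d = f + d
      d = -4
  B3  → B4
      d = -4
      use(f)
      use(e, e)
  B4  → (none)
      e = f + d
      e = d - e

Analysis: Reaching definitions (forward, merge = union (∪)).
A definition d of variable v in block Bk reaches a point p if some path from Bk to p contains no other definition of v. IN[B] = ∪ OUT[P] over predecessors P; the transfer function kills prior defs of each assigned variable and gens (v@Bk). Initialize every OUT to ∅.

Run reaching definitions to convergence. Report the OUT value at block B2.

Per-block solution:
  B0:  IN={d@B2, e@B1, f@B1}  OUT={d@B2, e@B1, f@B0}
  B1:  IN={d@B2, e@B1, f@B0}  OUT={d@B1, e@B1, f@B1}
  B2:  IN={d@B1, e@B1, f@B1}  OUT={d@B2, e@B1, f@B1}
  B3:  IN={d@B2, e@B1, f@B1}  OUT={d@B3, e@B1, f@B1}
  B4:  IN={d@B1, d@B3, e@B1, f@B1}  OUT={d@B1, d@B3, e@B4, f@B1}

Merge at B2: IN[B2] = OUT[B1] = {d@B1, e@B1, f@B1}
Applying B2's transfer function to that IN value gives OUT[B2] (row B2 above).

Answer: {d@B2, e@B1, f@B1}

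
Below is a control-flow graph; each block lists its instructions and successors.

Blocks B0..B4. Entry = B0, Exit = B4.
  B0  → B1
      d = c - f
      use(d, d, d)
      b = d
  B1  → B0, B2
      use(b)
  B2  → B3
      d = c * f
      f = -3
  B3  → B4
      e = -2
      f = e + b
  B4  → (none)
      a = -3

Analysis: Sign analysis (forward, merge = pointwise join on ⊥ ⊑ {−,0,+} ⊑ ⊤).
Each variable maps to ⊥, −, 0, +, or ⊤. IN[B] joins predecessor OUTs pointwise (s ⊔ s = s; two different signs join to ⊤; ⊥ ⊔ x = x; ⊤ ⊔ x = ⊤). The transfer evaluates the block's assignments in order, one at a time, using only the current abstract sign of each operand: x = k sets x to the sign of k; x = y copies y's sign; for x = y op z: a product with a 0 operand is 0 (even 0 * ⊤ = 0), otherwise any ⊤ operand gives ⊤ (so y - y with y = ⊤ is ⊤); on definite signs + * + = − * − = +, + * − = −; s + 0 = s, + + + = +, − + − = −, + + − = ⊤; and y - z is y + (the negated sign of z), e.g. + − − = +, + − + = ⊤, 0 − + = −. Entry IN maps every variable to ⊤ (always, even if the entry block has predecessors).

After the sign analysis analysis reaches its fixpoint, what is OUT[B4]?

Fixpoint table:
  B0:  IN=(all ⊤)  OUT=(all ⊤)
  B1:  IN=(all ⊤)  OUT=(all ⊤)
  B2:  IN=(all ⊤)  OUT={f:-; rest ⊤}
  B3:  IN={f:-; rest ⊤}  OUT={e:-; rest ⊤}
  B4:  IN={e:-; rest ⊤}  OUT={a:-, e:-; rest ⊤}

Merge at B4: IN[B4] = OUT[B3] = {a: ⊤, b: ⊤, c: ⊤, d: ⊤, e: -, f: ⊤}
Applying B4's transfer function to that IN value gives OUT[B4] (row B4 above).

Answer: {a: -, b: ⊤, c: ⊤, d: ⊤, e: -, f: ⊤}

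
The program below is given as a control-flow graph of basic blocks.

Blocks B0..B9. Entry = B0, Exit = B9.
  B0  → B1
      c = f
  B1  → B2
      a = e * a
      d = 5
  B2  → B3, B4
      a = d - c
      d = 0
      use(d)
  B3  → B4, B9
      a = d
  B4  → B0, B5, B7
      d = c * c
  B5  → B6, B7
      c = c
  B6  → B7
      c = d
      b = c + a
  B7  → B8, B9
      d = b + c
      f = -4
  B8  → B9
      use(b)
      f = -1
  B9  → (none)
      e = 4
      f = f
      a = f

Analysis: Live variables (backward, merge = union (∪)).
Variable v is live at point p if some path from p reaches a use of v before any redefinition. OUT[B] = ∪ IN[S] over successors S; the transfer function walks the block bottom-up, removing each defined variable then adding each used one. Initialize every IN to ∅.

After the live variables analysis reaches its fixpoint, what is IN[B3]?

Answer: {b, c, d, e, f}

Derivation:
Per-block solution:
  B0: | IN={a, b, e, f} | OUT={a, b, c, e, f}
  B1: | IN={a, b, c, e, f} | OUT={b, c, d, e, f}
  B2: | IN={b, c, d, e, f} | OUT={a, b, c, d, e, f}
  B3: | IN={b, c, d, e, f} | OUT={a, b, c, e, f}
  B4: | IN={a, b, c, e, f} | OUT={a, b, c, d, e, f}
  B5: | IN={a, b, c, d} | OUT={a, b, c, d}
  B6: | IN={a, d} | OUT={b, c}
  B7: | IN={b, c} | OUT={b, f}
  B8: | IN={b} | OUT={f}
  B9: | IN={f} | OUT={}

Merge at B3: OUT[B3] = IN[B4] ⊔ IN[B9] = {a, b, c, e, f}
Applying B3's transfer function to that OUT value gives IN[B3] (row B3 above).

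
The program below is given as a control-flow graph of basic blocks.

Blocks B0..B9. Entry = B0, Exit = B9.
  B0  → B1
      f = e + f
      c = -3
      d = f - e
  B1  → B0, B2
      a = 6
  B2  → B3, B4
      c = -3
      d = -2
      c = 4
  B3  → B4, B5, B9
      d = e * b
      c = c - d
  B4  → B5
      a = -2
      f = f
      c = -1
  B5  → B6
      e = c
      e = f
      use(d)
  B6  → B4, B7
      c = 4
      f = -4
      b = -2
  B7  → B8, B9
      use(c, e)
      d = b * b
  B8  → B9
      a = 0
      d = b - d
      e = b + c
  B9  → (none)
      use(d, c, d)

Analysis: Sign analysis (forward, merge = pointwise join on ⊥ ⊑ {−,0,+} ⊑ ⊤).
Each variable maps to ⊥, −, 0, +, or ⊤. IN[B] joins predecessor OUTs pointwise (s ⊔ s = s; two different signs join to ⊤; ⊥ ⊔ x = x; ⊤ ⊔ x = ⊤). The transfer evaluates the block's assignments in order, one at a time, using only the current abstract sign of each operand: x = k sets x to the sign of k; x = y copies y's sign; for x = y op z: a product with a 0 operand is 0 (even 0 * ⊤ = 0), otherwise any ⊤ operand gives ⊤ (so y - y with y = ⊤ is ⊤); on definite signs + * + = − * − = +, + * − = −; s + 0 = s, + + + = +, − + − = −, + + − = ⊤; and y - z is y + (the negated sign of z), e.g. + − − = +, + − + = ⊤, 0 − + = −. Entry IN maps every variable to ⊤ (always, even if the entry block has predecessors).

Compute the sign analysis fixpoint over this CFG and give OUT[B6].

Fixpoint table:
  B0: | IN=(all ⊤) | OUT={c:-; rest ⊤}
  B1: | IN={c:-; rest ⊤} | OUT={a:+, c:-; rest ⊤}
  B2: | IN={a:+, c:-; rest ⊤} | OUT={a:+, c:+, d:-; rest ⊤}
  B3: | IN={a:+, c:+, d:-; rest ⊤} | OUT={a:+; rest ⊤}
  B4: | IN=(all ⊤) | OUT={a:-, c:-; rest ⊤}
  B5: | IN=(all ⊤) | OUT=(all ⊤)
  B6: | IN=(all ⊤) | OUT={b:-, c:+, f:-; rest ⊤}
  B7: | IN={b:-, c:+, f:-; rest ⊤} | OUT={b:-, c:+, d:+, f:-; rest ⊤}
  B8: | IN={b:-, c:+, d:+, f:-; rest ⊤} | OUT={a:0, b:-, c:+, d:-, f:-; rest ⊤}
  B9: | IN=(all ⊤) | OUT=(all ⊤)

Merge at B6: IN[B6] = OUT[B5] = {a: ⊤, b: ⊤, c: ⊤, d: ⊤, e: ⊤, f: ⊤}
Applying B6's transfer function to that IN value gives OUT[B6] (row B6 above).

Answer: {a: ⊤, b: -, c: +, d: ⊤, e: ⊤, f: -}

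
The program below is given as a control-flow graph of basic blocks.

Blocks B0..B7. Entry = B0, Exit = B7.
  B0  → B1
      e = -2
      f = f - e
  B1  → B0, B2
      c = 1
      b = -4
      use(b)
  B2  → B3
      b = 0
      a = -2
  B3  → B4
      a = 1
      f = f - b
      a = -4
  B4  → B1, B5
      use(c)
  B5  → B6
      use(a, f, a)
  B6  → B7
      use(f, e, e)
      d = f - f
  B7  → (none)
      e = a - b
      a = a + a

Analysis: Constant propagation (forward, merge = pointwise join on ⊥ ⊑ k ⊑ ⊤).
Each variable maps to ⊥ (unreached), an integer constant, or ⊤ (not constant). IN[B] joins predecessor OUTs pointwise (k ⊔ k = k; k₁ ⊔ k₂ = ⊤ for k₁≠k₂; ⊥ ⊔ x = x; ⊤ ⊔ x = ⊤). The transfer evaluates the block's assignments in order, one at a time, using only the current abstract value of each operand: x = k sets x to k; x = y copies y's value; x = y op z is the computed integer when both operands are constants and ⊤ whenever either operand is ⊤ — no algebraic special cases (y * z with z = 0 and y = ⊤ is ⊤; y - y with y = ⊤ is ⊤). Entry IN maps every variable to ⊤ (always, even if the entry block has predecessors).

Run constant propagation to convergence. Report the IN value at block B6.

Fixpoint table:
  B0: | IN=(all ⊤) | OUT={e:-2; rest ⊤}
  B1: | IN={e:-2; rest ⊤} | OUT={b:-4, c:1, e:-2; rest ⊤}
  B2: | IN={b:-4, c:1, e:-2; rest ⊤} | OUT={a:-2, b:0, c:1, e:-2; rest ⊤}
  B3: | IN={a:-2, b:0, c:1, e:-2; rest ⊤} | OUT={a:-4, b:0, c:1, e:-2; rest ⊤}
  B4: | IN={a:-4, b:0, c:1, e:-2; rest ⊤} | OUT={a:-4, b:0, c:1, e:-2; rest ⊤}
  B5: | IN={a:-4, b:0, c:1, e:-2; rest ⊤} | OUT={a:-4, b:0, c:1, e:-2; rest ⊤}
  B6: | IN={a:-4, b:0, c:1, e:-2; rest ⊤} | OUT={a:-4, b:0, c:1, e:-2; rest ⊤}
  B7: | IN={a:-4, b:0, c:1, e:-2; rest ⊤} | OUT={a:-8, b:0, c:1, e:-4; rest ⊤}

Merge at B6: IN[B6] = OUT[B5] = {a: -4, b: 0, c: 1, d: ⊤, e: -2, f: ⊤}

Answer: {a: -4, b: 0, c: 1, d: ⊤, e: -2, f: ⊤}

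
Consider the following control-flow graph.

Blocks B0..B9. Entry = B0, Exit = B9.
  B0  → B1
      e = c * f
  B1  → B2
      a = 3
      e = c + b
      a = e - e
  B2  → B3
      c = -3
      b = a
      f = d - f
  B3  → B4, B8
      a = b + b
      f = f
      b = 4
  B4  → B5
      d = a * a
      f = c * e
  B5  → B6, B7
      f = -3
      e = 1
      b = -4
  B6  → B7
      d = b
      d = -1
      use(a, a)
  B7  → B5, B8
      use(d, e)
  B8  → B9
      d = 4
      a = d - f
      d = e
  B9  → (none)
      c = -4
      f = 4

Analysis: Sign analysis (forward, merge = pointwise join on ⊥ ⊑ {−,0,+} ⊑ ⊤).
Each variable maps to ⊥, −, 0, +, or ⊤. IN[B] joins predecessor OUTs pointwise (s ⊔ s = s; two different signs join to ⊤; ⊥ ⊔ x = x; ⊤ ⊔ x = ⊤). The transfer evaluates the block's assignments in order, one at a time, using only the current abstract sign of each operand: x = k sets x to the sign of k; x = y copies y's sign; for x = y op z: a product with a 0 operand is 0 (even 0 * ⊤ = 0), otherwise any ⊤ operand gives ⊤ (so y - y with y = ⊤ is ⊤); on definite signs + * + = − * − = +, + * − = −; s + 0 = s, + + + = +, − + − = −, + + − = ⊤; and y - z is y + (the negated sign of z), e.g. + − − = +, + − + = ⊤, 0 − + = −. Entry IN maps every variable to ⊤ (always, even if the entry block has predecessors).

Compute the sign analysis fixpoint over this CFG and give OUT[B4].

Converged values:
  B0: | IN=(all ⊤) | OUT=(all ⊤)
  B1: | IN=(all ⊤) | OUT=(all ⊤)
  B2: | IN=(all ⊤) | OUT={c:-; rest ⊤}
  B3: | IN={c:-; rest ⊤} | OUT={b:+, c:-; rest ⊤}
  B4: | IN={b:+, c:-; rest ⊤} | OUT={b:+, c:-; rest ⊤}
  B5: | IN={c:-; rest ⊤} | OUT={b:-, c:-, e:+, f:-; rest ⊤}
  B6: | IN={b:-, c:-, e:+, f:-; rest ⊤} | OUT={b:-, c:-, d:-, e:+, f:-; rest ⊤}
  B7: | IN={b:-, c:-, e:+, f:-; rest ⊤} | OUT={b:-, c:-, e:+, f:-; rest ⊤}
  B8: | IN={c:-; rest ⊤} | OUT={c:-; rest ⊤}
  B9: | IN={c:-; rest ⊤} | OUT={c:-, f:+; rest ⊤}

Merge at B4: IN[B4] = OUT[B3] = {a: ⊤, b: +, c: -, d: ⊤, e: ⊤, f: ⊤}
Applying B4's transfer function to that IN value gives OUT[B4] (row B4 above).

Answer: {a: ⊤, b: +, c: -, d: ⊤, e: ⊤, f: ⊤}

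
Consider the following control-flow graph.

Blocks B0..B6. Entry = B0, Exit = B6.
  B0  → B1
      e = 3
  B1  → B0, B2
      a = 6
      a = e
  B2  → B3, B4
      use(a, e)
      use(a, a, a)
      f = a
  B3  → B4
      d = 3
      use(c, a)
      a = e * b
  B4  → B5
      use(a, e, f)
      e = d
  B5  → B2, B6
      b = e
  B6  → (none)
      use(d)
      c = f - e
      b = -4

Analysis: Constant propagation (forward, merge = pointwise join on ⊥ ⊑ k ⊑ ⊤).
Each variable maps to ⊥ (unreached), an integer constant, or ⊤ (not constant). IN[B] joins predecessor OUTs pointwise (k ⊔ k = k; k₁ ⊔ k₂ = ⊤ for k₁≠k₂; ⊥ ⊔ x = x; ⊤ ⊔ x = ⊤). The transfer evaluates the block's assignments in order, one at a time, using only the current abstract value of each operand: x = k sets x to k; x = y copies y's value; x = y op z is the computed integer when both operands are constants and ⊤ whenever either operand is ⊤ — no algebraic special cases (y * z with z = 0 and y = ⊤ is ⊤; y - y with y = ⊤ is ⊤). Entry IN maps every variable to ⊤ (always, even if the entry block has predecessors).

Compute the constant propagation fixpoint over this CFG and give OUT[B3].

Answer: {a: ⊤, b: ⊤, c: ⊤, d: 3, e: ⊤, f: ⊤}

Derivation:
Fixpoint table:
  B0:   IN=(all ⊤)   OUT={e:3; rest ⊤}
  B1:   IN={e:3; rest ⊤}   OUT={a:3, e:3; rest ⊤}
  B2:   IN=(all ⊤)   OUT=(all ⊤)
  B3:   IN=(all ⊤)   OUT={d:3; rest ⊤}
  B4:   IN=(all ⊤)   OUT=(all ⊤)
  B5:   IN=(all ⊤)   OUT=(all ⊤)
  B6:   IN=(all ⊤)   OUT={b:-4; rest ⊤}

Merge at B3: IN[B3] = OUT[B2] = {a: ⊤, b: ⊤, c: ⊤, d: ⊤, e: ⊤, f: ⊤}
Applying B3's transfer function to that IN value gives OUT[B3] (row B3 above).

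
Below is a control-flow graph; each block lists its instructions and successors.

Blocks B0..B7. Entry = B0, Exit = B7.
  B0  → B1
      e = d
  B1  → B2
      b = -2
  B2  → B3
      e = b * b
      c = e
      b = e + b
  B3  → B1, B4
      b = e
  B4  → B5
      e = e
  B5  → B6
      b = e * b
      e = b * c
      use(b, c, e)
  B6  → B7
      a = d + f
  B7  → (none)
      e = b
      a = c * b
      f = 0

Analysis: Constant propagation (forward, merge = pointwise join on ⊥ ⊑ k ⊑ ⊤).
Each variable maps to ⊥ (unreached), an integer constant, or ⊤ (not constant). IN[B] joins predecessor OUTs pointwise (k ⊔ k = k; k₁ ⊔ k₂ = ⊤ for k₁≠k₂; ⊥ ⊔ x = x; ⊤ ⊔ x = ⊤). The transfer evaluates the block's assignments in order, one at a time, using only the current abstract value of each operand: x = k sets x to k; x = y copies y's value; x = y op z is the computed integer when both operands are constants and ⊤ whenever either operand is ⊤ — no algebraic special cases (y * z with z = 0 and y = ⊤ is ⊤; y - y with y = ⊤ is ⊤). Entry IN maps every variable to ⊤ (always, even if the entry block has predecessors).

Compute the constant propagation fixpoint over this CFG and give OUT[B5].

Answer: {a: ⊤, b: 16, c: 4, d: ⊤, e: 64, f: ⊤}

Working:
Per-block solution:
  B0:   IN=(all ⊤)   OUT=(all ⊤)
  B1:   IN=(all ⊤)   OUT={b:-2; rest ⊤}
  B2:   IN={b:-2; rest ⊤}   OUT={b:2, c:4, e:4; rest ⊤}
  B3:   IN={b:2, c:4, e:4; rest ⊤}   OUT={b:4, c:4, e:4; rest ⊤}
  B4:   IN={b:4, c:4, e:4; rest ⊤}   OUT={b:4, c:4, e:4; rest ⊤}
  B5:   IN={b:4, c:4, e:4; rest ⊤}   OUT={b:16, c:4, e:64; rest ⊤}
  B6:   IN={b:16, c:4, e:64; rest ⊤}   OUT={b:16, c:4, e:64; rest ⊤}
  B7:   IN={b:16, c:4, e:64; rest ⊤}   OUT={a:64, b:16, c:4, e:16, f:0; rest ⊤}

Merge at B5: IN[B5] = OUT[B4] = {a: ⊤, b: 4, c: 4, d: ⊤, e: 4, f: ⊤}
Applying B5's transfer function to that IN value gives OUT[B5] (row B5 above).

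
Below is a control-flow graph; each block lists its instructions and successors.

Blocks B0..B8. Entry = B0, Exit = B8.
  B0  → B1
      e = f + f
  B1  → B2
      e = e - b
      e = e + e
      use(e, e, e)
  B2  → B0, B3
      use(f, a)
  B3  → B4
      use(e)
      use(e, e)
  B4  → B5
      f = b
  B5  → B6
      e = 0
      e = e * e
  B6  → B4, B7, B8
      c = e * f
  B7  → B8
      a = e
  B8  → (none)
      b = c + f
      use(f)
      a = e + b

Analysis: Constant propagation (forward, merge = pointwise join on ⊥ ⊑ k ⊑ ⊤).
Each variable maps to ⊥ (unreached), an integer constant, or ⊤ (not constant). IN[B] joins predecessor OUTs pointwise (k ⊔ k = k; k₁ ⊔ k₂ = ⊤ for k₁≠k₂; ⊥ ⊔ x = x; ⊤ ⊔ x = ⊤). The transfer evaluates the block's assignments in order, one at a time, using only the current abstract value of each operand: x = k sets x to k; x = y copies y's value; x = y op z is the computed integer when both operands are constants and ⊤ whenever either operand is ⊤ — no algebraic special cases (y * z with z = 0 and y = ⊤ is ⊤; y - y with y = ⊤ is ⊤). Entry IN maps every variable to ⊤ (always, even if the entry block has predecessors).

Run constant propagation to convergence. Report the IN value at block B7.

Answer: {a: ⊤, b: ⊤, c: ⊤, d: ⊤, e: 0, f: ⊤}

Working:
Per-block solution:
  B0: | IN=(all ⊤) | OUT=(all ⊤)
  B1: | IN=(all ⊤) | OUT=(all ⊤)
  B2: | IN=(all ⊤) | OUT=(all ⊤)
  B3: | IN=(all ⊤) | OUT=(all ⊤)
  B4: | IN=(all ⊤) | OUT=(all ⊤)
  B5: | IN=(all ⊤) | OUT={e:0; rest ⊤}
  B6: | IN={e:0; rest ⊤} | OUT={e:0; rest ⊤}
  B7: | IN={e:0; rest ⊤} | OUT={a:0, e:0; rest ⊤}
  B8: | IN={e:0; rest ⊤} | OUT={e:0; rest ⊤}

Merge at B7: IN[B7] = OUT[B6] = {a: ⊤, b: ⊤, c: ⊤, d: ⊤, e: 0, f: ⊤}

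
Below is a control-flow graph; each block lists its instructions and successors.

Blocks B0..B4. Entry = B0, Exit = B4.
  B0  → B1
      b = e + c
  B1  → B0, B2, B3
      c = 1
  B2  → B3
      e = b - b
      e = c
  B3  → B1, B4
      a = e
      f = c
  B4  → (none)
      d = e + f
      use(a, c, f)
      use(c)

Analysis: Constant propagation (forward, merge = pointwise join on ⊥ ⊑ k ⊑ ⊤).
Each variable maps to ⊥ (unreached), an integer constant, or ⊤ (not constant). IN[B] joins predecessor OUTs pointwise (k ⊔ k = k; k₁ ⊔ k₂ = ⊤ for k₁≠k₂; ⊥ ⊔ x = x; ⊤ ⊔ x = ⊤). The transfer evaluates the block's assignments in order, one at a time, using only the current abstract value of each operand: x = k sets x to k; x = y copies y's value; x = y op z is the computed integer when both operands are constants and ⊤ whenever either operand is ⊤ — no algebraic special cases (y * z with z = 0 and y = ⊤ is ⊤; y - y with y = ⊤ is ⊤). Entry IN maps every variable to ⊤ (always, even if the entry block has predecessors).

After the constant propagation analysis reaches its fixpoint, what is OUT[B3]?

Answer: {a: ⊤, b: ⊤, c: 1, d: ⊤, e: ⊤, f: 1}

Trace:
Fixpoint table:
  B0:  IN=(all ⊤)  OUT=(all ⊤)
  B1:  IN=(all ⊤)  OUT={c:1; rest ⊤}
  B2:  IN={c:1; rest ⊤}  OUT={c:1, e:1; rest ⊤}
  B3:  IN={c:1; rest ⊤}  OUT={c:1, f:1; rest ⊤}
  B4:  IN={c:1, f:1; rest ⊤}  OUT={c:1, f:1; rest ⊤}

Merge at B3: IN[B3] = OUT[B1] ⊔ OUT[B2] = {a: ⊤, b: ⊤, c: 1, d: ⊤, e: ⊤, f: ⊤}
Applying B3's transfer function to that IN value gives OUT[B3] (row B3 above).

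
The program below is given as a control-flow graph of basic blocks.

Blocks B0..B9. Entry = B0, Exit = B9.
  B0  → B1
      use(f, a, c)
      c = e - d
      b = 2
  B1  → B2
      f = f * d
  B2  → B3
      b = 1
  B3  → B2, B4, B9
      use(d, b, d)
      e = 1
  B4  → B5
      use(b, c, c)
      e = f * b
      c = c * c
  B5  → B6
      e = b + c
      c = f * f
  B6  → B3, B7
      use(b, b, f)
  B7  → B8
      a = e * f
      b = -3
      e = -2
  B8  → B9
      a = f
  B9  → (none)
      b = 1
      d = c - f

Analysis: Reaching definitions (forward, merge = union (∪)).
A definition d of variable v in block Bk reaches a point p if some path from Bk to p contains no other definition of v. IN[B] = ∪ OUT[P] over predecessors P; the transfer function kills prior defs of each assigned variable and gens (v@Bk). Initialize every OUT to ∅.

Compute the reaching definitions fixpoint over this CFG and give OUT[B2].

Fixpoint table:
  B0:  IN={}  OUT={b@B0, c@B0}
  B1:  IN={b@B0, c@B0}  OUT={b@B0, c@B0, f@B1}
  B2:  IN={b@B0, b@B2, c@B0, c@B5, e@B3, f@B1}  OUT={b@B2, c@B0, c@B5, e@B3, f@B1}
  B3:  IN={b@B2, c@B0, c@B5, e@B3, e@B5, f@B1}  OUT={b@B2, c@B0, c@B5, e@B3, f@B1}
  B4:  IN={b@B2, c@B0, c@B5, e@B3, f@B1}  OUT={b@B2, c@B4, e@B4, f@B1}
  B5:  IN={b@B2, c@B4, e@B4, f@B1}  OUT={b@B2, c@B5, e@B5, f@B1}
  B6:  IN={b@B2, c@B5, e@B5, f@B1}  OUT={b@B2, c@B5, e@B5, f@B1}
  B7:  IN={b@B2, c@B5, e@B5, f@B1}  OUT={a@B7, b@B7, c@B5, e@B7, f@B1}
  B8:  IN={a@B7, b@B7, c@B5, e@B7, f@B1}  OUT={a@B8, b@B7, c@B5, e@B7, f@B1}
  B9:  IN={a@B8, b@B2, b@B7, c@B0, c@B5, e@B3, e@B7, f@B1}  OUT={a@B8, b@B9, c@B0, c@B5, d@B9, e@B3, e@B7, f@B1}

Merge at B2: IN[B2] = OUT[B1] ⊔ OUT[B3] = {b@B0, b@B2, c@B0, c@B5, e@B3, f@B1}
Applying B2's transfer function to that IN value gives OUT[B2] (row B2 above).

Answer: {b@B2, c@B0, c@B5, e@B3, f@B1}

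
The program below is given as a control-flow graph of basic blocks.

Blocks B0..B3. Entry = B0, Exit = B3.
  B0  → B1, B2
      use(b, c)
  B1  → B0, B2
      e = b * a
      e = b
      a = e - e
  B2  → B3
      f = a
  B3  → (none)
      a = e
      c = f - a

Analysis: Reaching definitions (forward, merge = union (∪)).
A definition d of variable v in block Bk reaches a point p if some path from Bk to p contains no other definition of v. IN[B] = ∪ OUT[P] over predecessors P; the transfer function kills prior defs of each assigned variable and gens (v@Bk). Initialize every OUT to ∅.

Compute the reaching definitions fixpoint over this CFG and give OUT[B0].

Converged values:
  B0: | IN={a@B1, e@B1} | OUT={a@B1, e@B1}
  B1: | IN={a@B1, e@B1} | OUT={a@B1, e@B1}
  B2: | IN={a@B1, e@B1} | OUT={a@B1, e@B1, f@B2}
  B3: | IN={a@B1, e@B1, f@B2} | OUT={a@B3, c@B3, e@B1, f@B2}

Merge at B0 (entry node, so the boundary value {} is joined with the incoming edge(s)): IN[B0] = {} ⊔ OUT[B1] = {a@B1, e@B1}
Applying B0's transfer function to that IN value gives OUT[B0] (row B0 above).

Answer: {a@B1, e@B1}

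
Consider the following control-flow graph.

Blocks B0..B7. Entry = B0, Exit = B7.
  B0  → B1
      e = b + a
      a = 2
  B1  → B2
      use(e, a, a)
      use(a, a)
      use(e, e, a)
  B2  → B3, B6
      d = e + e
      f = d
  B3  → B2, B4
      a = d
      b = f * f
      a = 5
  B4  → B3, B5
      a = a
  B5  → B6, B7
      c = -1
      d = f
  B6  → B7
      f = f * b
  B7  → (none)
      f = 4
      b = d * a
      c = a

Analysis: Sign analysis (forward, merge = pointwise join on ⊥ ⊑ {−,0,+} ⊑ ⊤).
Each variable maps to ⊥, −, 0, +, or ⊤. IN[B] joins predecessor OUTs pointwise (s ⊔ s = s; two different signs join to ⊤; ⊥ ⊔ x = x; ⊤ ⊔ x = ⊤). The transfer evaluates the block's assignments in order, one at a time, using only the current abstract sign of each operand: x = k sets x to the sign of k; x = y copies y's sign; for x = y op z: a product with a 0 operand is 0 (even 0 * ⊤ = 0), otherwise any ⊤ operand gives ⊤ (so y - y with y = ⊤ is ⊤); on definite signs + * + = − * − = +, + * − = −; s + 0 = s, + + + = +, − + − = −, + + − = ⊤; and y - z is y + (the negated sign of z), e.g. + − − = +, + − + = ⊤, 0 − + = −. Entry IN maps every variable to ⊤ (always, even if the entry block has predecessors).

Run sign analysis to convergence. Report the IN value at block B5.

Fixpoint table:
  B0:  IN=(all ⊤)  OUT={a:+; rest ⊤}
  B1:  IN={a:+; rest ⊤}  OUT={a:+; rest ⊤}
  B2:  IN={a:+; rest ⊤}  OUT={a:+; rest ⊤}
  B3:  IN={a:+; rest ⊤}  OUT={a:+; rest ⊤}
  B4:  IN={a:+; rest ⊤}  OUT={a:+; rest ⊤}
  B5:  IN={a:+; rest ⊤}  OUT={a:+, c:-; rest ⊤}
  B6:  IN={a:+; rest ⊤}  OUT={a:+; rest ⊤}
  B7:  IN={a:+; rest ⊤}  OUT={a:+, c:+, f:+; rest ⊤}

Merge at B5: IN[B5] = OUT[B4] = {a: +, b: ⊤, c: ⊤, d: ⊤, e: ⊤, f: ⊤}

Answer: {a: +, b: ⊤, c: ⊤, d: ⊤, e: ⊤, f: ⊤}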